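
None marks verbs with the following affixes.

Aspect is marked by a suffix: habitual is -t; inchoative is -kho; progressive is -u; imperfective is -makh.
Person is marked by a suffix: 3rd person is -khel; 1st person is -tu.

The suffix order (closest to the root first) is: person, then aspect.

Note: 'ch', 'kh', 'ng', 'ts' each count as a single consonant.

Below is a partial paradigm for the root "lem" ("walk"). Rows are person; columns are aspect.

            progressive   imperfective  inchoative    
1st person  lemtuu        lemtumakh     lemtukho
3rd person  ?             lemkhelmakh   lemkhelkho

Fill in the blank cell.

lemkhelu

Attach person 3rd person -khel → lemkhel.
Attach aspect progressive -u → lemkhelu.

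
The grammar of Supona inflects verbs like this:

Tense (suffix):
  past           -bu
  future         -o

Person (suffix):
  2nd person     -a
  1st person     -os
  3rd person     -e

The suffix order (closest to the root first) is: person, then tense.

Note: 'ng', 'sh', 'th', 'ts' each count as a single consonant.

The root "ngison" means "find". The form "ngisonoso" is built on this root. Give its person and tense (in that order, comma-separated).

1st person, future

Segment: ngison-os-o.
person: -os → 1st person.
tense: -o → future.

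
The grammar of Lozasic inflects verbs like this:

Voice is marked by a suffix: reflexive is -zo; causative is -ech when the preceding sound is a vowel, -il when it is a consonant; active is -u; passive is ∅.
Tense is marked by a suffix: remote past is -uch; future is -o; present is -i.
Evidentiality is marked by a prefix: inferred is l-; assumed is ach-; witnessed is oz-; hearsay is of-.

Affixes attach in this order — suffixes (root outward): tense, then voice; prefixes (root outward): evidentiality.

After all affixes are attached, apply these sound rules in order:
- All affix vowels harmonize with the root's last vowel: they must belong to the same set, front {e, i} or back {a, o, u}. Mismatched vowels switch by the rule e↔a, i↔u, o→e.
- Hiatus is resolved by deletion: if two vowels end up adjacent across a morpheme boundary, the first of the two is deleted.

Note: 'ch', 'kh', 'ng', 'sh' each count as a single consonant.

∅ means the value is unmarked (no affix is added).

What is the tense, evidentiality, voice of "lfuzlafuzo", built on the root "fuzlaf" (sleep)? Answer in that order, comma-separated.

Segment: l-fuzlaf-i-zo.
tense: -i → present.
evidentiality: l- → inferred.
voice: -zo → reflexive.

present, inferred, reflexive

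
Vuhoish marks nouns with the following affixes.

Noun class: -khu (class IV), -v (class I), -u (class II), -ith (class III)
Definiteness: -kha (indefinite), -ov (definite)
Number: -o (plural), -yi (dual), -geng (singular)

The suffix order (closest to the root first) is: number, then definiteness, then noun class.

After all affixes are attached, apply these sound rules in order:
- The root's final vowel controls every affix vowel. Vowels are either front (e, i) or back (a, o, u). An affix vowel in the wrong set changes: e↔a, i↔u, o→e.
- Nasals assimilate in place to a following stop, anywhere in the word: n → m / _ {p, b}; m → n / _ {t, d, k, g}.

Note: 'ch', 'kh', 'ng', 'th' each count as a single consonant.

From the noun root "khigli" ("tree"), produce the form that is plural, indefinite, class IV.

khigliekhekhi

Attach number plural -o → khiglio.
Attach definiteness indefinite -kha → khigliokha.
Attach noun class class IV -khu → khigliokhakhu.
Apply vowel harmony: khigliokhakhu → khigliekhekhi.
Nasal assimilation: no change.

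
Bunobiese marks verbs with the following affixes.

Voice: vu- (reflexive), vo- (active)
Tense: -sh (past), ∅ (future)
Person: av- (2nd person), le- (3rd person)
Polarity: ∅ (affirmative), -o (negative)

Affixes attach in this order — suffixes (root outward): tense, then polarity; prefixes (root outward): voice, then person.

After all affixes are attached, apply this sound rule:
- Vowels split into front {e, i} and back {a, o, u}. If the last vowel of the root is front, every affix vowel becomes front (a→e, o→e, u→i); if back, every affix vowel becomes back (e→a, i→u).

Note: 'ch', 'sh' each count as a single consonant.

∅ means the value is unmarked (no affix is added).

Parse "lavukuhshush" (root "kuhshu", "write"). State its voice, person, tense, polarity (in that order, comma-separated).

Segment: le-vu-kuhshu-sh.
voice: vu- → reflexive.
person: le- → 3rd person.
tense: -sh → past.
polarity: ∅ → affirmative.

reflexive, 3rd person, past, affirmative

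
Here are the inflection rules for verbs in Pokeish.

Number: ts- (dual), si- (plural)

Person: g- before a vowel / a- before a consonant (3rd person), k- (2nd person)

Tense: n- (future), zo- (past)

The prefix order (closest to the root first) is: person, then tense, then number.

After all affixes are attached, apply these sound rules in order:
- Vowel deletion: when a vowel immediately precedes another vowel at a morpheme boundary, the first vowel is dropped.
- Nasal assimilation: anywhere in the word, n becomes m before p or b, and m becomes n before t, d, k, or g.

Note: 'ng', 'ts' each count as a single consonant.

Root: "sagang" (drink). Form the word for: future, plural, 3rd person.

sinasagang

Attach person 3rd person a- (before consonant 's') → asagang.
Attach tense future n- → nasagang.
Attach number plural si- → sinasagang.
Vowel deletion: no change.
Nasal assimilation: no change.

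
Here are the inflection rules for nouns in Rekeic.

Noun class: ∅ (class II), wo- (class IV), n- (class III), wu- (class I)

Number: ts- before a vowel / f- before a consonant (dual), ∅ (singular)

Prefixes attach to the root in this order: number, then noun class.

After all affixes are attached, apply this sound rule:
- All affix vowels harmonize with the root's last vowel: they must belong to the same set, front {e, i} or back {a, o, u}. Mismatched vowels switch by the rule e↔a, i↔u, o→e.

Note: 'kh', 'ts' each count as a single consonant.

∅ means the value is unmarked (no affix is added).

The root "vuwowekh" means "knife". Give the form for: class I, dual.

wifvuwowekh

Attach number dual f- (before consonant 'v') → fvuwowekh.
Attach noun class class I wu- → wufvuwowekh.
Apply vowel harmony: wufvuwowekh → wifvuwowekh.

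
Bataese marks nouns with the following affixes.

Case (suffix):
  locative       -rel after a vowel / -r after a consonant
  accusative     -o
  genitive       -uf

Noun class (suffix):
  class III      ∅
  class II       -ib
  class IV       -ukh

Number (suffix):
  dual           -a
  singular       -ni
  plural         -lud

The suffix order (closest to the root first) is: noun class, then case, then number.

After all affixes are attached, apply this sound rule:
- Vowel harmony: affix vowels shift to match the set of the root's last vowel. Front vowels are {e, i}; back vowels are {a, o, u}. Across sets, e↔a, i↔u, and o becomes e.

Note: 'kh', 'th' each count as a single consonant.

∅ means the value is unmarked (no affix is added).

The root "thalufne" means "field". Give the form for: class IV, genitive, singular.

Attach noun class class IV -ukh → thalufneukh.
Attach case genitive -uf → thalufneukhuf.
Attach number singular -ni → thalufneukhufni.
Apply vowel harmony: thalufneukhufni → thalufneikhifni.

thalufneikhifni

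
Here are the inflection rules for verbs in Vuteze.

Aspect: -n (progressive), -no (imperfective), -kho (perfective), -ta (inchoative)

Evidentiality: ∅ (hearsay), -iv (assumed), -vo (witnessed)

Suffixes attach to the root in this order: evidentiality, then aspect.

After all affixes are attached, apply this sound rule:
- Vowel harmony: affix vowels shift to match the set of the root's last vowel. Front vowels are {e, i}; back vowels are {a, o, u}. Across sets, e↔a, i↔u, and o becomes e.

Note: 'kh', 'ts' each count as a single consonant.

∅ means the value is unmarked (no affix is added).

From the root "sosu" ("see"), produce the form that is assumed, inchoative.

Attach evidentiality assumed -iv → sosuiv.
Attach aspect inchoative -ta → sosuivta.
Apply vowel harmony: sosuivta → sosuuvta.

sosuuvta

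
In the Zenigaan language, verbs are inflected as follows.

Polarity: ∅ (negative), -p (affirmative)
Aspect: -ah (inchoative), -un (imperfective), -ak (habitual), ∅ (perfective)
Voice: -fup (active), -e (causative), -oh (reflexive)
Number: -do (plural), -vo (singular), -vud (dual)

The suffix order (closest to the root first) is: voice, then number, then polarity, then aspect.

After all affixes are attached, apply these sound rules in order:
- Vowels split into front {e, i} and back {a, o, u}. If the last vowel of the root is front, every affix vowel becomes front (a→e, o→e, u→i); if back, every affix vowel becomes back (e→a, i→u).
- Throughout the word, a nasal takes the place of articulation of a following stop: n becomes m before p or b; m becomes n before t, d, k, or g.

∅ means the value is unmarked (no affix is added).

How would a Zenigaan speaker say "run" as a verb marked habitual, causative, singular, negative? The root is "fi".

Attach voice causative -e → fie.
Attach number singular -vo → fievo.
polarity = negative: zero marking, form stays fievo.
Attach aspect habitual -ak → fievoak.
Apply vowel harmony: fievoak → fieveek.
Nasal assimilation: no change.

fieveek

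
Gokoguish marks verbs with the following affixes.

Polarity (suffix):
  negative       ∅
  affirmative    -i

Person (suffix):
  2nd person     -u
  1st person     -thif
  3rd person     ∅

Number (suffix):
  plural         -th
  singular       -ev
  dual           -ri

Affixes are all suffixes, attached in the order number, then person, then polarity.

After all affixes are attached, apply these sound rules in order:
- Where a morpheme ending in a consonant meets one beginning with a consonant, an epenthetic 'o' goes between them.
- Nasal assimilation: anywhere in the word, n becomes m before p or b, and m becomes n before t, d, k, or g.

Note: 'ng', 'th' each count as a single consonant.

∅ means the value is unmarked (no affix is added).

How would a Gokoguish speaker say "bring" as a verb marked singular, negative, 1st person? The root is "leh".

lehevothif

Attach number singular -ev → lehev.
Attach person 1st person -thif → lehevthif.
polarity = negative: zero marking, form stays lehevthif.
Apply epenthesis: lehevthif → lehevothif.
Nasal assimilation: no change.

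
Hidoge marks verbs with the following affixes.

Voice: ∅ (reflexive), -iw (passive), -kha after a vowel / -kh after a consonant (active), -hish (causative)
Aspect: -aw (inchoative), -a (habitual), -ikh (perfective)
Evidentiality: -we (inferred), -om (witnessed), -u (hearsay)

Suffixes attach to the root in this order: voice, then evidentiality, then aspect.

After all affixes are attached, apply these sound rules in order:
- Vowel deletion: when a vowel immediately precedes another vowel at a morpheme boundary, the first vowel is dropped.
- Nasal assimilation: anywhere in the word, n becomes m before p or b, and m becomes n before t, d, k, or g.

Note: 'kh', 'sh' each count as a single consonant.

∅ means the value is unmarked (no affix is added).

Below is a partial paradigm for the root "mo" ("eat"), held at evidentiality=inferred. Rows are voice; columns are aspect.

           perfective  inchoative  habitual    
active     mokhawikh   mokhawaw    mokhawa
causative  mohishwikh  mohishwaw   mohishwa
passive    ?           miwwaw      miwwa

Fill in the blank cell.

miwwikh

Attach voice passive -iw → moiw.
Attach evidentiality inferred -we → moiwwe.
Attach aspect perfective -ikh → moiwweikh.
Apply vowel deletion: moiwweikh → miwwikh.
Nasal assimilation: no change.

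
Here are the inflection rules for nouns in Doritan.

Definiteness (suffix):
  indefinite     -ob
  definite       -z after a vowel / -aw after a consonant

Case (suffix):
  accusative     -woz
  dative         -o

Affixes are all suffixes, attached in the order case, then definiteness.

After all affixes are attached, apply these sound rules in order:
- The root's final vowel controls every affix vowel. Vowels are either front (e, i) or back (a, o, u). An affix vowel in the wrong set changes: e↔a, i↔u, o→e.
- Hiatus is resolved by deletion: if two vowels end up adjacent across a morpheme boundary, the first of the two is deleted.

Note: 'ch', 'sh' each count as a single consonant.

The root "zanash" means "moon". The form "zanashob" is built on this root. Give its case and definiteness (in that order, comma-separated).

Segment: zanash-o-ob.
case: -o → dative.
definiteness: -ob → indefinite.

dative, indefinite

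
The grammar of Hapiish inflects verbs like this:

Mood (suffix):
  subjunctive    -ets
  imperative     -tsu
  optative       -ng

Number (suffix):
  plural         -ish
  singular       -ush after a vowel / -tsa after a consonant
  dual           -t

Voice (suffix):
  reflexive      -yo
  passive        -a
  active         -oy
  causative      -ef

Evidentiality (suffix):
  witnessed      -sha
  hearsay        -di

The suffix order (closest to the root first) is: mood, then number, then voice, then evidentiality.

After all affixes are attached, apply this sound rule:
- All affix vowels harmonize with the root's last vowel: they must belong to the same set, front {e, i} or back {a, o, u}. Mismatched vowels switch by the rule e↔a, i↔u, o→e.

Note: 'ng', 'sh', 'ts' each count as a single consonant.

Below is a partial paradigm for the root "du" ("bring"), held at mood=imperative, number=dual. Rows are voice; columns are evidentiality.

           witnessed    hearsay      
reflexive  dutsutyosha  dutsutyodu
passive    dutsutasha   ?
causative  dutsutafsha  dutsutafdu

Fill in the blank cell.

dutsutadu

Attach mood imperative -tsu → dutsu.
Attach number dual -t → dutsut.
Attach voice passive -a → dutsuta.
Attach evidentiality hearsay -di → dutsutadi.
Apply vowel harmony: dutsutadi → dutsutadu.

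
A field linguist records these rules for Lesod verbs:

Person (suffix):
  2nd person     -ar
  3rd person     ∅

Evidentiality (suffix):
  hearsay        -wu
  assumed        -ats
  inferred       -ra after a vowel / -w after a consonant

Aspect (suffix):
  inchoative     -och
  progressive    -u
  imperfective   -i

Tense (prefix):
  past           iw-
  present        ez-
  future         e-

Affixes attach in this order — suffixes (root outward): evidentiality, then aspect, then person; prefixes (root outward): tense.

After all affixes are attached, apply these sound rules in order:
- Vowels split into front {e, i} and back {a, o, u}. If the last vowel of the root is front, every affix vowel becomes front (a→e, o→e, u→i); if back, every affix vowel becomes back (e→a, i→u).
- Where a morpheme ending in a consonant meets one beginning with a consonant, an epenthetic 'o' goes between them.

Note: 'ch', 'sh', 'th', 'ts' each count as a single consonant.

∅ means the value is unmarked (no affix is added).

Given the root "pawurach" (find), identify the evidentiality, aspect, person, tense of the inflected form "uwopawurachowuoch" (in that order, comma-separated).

Segment: iw-pawurach-wu-och.
evidentiality: -wu → hearsay.
aspect: -och → inchoative.
person: ∅ → 3rd person.
tense: iw- → past.

hearsay, inchoative, 3rd person, past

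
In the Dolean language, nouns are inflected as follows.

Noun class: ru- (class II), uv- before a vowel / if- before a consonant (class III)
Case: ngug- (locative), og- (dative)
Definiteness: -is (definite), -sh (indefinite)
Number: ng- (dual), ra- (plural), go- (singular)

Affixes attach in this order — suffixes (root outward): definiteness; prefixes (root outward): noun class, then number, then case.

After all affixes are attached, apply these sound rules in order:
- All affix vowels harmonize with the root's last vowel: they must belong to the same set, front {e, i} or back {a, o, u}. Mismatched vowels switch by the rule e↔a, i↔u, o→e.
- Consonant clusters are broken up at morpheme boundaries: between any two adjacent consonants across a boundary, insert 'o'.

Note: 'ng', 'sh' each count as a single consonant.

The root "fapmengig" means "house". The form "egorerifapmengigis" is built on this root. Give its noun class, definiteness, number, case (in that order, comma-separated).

Segment: og-ra-ru-fapmengig-is.
noun class: ru- → class II.
definiteness: -is → definite.
number: ra- → plural.
case: og- → dative.

class II, definite, plural, dative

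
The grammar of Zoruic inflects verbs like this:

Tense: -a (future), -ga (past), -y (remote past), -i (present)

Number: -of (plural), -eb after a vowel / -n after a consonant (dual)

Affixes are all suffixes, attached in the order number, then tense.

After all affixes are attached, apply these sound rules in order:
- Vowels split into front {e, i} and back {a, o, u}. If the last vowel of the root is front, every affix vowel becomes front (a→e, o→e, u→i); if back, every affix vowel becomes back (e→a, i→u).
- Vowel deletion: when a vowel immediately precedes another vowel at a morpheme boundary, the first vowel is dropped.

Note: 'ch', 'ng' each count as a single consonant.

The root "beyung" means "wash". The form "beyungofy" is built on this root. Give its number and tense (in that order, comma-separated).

plural, remote past

Segment: beyung-of-y.
number: -of → plural.
tense: -y → remote past.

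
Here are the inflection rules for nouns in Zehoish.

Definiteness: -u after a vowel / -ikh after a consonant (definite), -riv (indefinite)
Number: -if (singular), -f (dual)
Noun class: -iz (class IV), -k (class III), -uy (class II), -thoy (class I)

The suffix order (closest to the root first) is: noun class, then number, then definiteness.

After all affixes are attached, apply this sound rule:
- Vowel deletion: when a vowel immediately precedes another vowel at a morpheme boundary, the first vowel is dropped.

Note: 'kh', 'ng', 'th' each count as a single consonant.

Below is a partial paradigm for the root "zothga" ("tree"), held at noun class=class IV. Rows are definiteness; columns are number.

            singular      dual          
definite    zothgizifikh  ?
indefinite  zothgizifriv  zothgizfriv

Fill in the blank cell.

Attach noun class class IV -iz → zothgaiz.
Attach number dual -f → zothgaizf.
Attach definiteness definite -ikh (after consonant 'f') → zothgaizfikh.
Apply vowel deletion: zothgaizfikh → zothgizfikh.

zothgizfikh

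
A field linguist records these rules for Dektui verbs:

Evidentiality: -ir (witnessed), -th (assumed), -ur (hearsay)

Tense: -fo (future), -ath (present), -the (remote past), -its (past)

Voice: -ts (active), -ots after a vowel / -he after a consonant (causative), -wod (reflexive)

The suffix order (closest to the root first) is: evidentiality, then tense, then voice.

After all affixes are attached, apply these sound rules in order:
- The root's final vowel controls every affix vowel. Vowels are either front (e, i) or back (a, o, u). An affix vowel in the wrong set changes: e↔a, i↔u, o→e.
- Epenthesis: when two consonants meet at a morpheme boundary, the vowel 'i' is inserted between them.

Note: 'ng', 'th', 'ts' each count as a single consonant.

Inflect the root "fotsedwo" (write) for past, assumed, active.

fotsedwothutsits

Attach evidentiality assumed -th → fotsedwoth.
Attach tense past -its → fotsedwothits.
Attach voice active -ts → fotsedwothitsts.
Apply vowel harmony: fotsedwothitsts → fotsedwothutsts.
Apply epenthesis: fotsedwothutsts → fotsedwothutsits.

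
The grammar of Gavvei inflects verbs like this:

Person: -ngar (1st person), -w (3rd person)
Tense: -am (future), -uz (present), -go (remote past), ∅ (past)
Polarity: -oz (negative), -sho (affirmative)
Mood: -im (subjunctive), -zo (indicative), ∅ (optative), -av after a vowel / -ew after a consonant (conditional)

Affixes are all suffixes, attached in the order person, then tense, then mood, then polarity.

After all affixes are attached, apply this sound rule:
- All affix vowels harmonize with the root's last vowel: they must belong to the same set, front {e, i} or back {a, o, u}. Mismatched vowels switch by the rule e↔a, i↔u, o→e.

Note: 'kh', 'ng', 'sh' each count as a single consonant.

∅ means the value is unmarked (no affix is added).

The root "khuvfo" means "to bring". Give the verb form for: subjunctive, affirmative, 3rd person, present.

Attach person 3rd person -w → khuvfow.
Attach tense present -uz → khuvfowuz.
Attach mood subjunctive -im → khuvfowuzim.
Attach polarity affirmative -sho → khuvfowuzimsho.
Apply vowel harmony: khuvfowuzimsho → khuvfowuzumsho.

khuvfowuzumsho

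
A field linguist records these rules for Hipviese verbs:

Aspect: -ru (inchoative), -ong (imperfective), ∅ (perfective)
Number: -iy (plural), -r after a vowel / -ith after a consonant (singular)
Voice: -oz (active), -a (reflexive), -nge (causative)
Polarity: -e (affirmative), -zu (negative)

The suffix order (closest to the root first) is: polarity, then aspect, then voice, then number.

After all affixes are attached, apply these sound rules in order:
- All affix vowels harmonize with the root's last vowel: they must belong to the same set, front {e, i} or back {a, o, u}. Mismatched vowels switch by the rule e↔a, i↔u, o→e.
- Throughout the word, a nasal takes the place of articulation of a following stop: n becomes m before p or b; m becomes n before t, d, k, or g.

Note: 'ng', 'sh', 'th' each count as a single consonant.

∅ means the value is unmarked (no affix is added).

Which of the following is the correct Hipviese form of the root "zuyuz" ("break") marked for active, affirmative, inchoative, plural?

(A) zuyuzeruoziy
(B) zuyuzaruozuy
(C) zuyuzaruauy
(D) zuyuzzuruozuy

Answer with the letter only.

B

Attach polarity affirmative -e → zuyuze.
Attach aspect inchoative -ru → zuyuzeru.
Attach voice active -oz → zuyuzeruoz.
Attach number plural -iy → zuyuzeruoziy.
Apply vowel harmony: zuyuzeruoziy → zuyuzaruozuy.
Nasal assimilation: no change.
So the correct form is zuyuzaruozuy, option (B).
(C) zuyuzaruauy is wrong: it uses reflexive instead of active for voice.
(D) zuyuzzuruozuy is wrong: it uses negative instead of affirmative for polarity.
(A) zuyuzeruoziy is wrong: it fails to apply the sound rule(s).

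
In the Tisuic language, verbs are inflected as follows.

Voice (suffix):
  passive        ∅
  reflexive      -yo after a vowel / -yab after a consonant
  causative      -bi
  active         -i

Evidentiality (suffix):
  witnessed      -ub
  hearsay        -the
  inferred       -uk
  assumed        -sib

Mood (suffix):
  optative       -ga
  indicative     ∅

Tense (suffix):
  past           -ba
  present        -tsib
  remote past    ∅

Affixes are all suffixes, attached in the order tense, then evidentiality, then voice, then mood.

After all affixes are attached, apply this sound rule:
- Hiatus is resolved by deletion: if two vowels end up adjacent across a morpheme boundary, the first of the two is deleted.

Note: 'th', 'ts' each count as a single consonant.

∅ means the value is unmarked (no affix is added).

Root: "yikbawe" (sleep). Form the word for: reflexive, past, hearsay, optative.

Attach tense past -ba → yikbaweba.
Attach evidentiality hearsay -the → yikbawebathe.
Attach voice reflexive -yo (after vowel 'e') → yikbawebatheyo.
Attach mood optative -ga → yikbawebatheyoga.
Vowel deletion: no change.

yikbawebatheyoga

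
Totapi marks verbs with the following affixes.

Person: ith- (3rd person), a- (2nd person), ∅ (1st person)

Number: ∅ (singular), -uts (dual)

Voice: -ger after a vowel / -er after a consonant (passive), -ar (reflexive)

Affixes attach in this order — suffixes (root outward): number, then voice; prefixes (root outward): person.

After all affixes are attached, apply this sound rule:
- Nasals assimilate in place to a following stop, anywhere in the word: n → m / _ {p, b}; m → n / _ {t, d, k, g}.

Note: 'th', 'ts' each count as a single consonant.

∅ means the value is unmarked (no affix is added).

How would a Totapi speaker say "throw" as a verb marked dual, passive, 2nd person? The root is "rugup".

Attach number dual -uts → ruguputs.
Attach voice passive -er (after consonant 'ts') → ruguputser.
Attach person 2nd person a- → aruguputser.
Nasal assimilation: no change.

aruguputser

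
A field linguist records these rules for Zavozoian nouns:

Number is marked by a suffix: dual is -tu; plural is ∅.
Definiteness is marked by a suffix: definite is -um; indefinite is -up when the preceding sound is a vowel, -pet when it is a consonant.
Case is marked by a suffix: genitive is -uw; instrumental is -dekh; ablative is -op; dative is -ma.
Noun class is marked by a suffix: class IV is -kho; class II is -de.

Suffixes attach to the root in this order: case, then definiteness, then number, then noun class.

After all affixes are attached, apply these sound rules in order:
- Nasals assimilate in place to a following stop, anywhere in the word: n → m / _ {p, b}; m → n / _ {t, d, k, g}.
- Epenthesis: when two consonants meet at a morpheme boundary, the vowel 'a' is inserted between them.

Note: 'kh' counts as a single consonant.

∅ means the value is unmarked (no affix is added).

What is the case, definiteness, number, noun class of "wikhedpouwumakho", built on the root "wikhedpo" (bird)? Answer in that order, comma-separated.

genitive, definite, plural, class IV

Segment: wikhedpo-uw-um-kho.
case: -uw → genitive.
definiteness: -um → definite.
number: ∅ → plural.
noun class: -kho → class IV.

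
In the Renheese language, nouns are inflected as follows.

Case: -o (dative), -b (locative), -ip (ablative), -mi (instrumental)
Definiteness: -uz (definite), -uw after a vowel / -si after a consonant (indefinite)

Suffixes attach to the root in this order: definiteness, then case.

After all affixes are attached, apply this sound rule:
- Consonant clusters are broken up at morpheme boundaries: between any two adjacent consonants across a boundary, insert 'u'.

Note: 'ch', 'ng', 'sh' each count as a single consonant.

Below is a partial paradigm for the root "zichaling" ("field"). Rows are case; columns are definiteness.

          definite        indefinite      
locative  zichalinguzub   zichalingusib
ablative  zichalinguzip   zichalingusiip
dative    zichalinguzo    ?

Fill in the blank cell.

Attach definiteness indefinite -si (after consonant 'ng') → zichalingsi.
Attach case dative -o → zichalingsio.
Apply epenthesis: zichalingsio → zichalingusio.

zichalingusio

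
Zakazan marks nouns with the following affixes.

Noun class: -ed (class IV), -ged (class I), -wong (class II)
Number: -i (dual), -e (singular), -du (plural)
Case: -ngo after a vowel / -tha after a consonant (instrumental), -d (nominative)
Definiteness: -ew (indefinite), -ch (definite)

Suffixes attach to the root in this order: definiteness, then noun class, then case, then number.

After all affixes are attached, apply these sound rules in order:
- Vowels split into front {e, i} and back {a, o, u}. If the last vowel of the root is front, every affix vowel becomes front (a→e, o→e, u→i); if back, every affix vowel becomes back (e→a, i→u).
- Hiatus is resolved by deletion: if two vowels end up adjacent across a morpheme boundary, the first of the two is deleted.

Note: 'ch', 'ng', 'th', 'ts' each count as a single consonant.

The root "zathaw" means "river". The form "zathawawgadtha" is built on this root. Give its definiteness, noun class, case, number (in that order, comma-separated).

Segment: zathaw-ew-ged-tha-e.
definiteness: -ew → indefinite.
noun class: -ged → class I.
case: -ngo/tha → instrumental.
number: -e → singular.

indefinite, class I, instrumental, singular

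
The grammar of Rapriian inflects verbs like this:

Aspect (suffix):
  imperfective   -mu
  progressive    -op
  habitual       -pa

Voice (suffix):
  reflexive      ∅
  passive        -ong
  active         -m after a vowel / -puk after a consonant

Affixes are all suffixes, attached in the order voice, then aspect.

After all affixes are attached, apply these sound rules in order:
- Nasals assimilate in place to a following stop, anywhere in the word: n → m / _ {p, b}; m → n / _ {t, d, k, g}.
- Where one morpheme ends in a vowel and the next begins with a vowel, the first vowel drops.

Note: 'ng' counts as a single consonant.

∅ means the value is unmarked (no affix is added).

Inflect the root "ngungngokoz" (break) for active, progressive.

Attach voice active -puk (after consonant 'z') → ngungngokozpuk.
Attach aspect progressive -op → ngungngokozpukop.
Nasal assimilation: no change.
Vowel deletion: no change.

ngungngokozpukop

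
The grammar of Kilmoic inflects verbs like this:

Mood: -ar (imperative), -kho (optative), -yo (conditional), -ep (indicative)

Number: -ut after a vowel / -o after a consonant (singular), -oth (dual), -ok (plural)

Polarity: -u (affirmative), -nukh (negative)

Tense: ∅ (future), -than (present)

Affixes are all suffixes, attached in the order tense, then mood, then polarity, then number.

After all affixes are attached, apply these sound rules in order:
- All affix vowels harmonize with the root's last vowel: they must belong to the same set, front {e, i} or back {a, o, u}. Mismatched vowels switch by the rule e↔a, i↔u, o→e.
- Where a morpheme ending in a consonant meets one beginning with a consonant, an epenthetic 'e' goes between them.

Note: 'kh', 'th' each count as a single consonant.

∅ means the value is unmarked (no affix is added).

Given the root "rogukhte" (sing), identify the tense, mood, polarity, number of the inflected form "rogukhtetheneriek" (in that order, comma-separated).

Segment: rogukhte-than-ar-u-ok.
tense: -than → present.
mood: -ar → imperative.
polarity: -u → affirmative.
number: -ok → plural.

present, imperative, affirmative, plural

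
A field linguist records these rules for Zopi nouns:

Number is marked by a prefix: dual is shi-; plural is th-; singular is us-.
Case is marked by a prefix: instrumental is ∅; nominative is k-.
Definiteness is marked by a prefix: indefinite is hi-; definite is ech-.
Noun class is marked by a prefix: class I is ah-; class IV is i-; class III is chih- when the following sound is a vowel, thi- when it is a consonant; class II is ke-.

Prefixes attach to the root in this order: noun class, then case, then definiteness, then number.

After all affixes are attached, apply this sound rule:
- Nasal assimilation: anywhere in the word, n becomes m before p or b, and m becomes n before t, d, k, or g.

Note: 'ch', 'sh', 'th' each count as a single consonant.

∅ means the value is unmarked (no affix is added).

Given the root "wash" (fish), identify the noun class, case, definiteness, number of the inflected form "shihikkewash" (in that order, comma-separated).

Segment: shi-hi-k-ke-wash.
noun class: ke- → class II.
case: k- → nominative.
definiteness: hi- → indefinite.
number: shi- → dual.

class II, nominative, indefinite, dual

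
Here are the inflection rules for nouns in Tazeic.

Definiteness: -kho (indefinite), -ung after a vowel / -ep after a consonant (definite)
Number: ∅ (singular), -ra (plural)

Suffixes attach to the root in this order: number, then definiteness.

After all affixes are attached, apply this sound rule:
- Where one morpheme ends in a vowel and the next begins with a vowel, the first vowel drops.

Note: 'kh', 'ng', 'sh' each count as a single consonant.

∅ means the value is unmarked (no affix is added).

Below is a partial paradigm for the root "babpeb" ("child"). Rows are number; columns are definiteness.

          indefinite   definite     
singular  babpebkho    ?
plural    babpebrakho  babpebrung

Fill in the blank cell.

number = singular: zero marking, form stays babpeb.
Attach definiteness definite -ep (after consonant 'b') → babpebep.
Vowel deletion: no change.

babpebep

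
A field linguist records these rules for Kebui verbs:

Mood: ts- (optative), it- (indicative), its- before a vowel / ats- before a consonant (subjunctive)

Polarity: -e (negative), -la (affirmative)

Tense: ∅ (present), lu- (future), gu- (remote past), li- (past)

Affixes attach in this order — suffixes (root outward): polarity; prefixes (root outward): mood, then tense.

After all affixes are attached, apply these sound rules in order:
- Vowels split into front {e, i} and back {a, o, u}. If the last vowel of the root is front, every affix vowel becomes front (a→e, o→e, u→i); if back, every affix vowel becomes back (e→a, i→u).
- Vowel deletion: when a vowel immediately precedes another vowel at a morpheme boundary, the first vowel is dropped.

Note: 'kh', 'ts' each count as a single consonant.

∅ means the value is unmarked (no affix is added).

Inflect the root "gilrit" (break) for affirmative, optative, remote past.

gitsgilritle

Attach mood optative ts- → tsgilrit.
Attach tense remote past gu- → gutsgilrit.
Attach polarity affirmative -la → gutsgilritla.
Apply vowel harmony: gutsgilritla → gitsgilritle.
Vowel deletion: no change.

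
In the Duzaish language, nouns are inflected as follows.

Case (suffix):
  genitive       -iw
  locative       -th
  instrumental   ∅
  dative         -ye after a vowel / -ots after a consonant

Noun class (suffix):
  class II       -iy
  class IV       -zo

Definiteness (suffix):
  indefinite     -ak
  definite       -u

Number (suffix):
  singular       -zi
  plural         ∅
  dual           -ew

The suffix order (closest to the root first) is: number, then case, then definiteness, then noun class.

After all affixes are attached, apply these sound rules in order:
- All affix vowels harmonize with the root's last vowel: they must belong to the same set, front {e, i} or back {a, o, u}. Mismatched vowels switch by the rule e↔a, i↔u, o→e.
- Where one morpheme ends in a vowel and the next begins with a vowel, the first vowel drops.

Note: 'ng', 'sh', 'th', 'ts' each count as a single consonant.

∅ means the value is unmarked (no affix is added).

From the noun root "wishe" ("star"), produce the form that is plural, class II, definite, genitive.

wishiwiy

number = plural: zero marking, form stays wishe.
Attach case genitive -iw → wisheiw.
Attach definiteness definite -u → wisheiwu.
Attach noun class class II -iy → wisheiwuiy.
Apply vowel harmony: wisheiwuiy → wisheiwiiy.
Apply vowel deletion: wisheiwiiy → wishiwiy.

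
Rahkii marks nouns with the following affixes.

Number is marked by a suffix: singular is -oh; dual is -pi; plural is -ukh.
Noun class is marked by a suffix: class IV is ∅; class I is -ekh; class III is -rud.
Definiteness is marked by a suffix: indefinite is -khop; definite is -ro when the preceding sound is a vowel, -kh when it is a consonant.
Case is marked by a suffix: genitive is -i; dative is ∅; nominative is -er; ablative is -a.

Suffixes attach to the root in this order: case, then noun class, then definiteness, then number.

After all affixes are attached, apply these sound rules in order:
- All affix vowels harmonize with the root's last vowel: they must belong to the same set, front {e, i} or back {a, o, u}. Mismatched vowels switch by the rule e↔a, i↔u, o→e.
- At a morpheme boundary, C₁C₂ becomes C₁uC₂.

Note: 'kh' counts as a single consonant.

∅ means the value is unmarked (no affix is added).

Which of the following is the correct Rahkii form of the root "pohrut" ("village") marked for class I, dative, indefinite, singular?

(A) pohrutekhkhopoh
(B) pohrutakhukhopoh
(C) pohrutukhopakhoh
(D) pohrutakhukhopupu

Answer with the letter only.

B

case = dative: zero marking, form stays pohrut.
Attach noun class class I -ekh → pohrutekh.
Attach definiteness indefinite -khop → pohrutekhkhop.
Attach number singular -oh → pohrutekhkhopoh.
Apply vowel harmony: pohrutekhkhopoh → pohrutakhkhopoh.
Apply epenthesis: pohrutakhkhopoh → pohrutakhukhopoh.
So the correct form is pohrutakhukhopoh, option (B).
(A) pohrutekhkhopoh is wrong: it fails to apply the sound rule(s).
(D) pohrutakhukhopupu is wrong: it uses dual instead of singular for number.
(C) pohrutukhopakhoh is wrong: it has the affixes in the wrong order.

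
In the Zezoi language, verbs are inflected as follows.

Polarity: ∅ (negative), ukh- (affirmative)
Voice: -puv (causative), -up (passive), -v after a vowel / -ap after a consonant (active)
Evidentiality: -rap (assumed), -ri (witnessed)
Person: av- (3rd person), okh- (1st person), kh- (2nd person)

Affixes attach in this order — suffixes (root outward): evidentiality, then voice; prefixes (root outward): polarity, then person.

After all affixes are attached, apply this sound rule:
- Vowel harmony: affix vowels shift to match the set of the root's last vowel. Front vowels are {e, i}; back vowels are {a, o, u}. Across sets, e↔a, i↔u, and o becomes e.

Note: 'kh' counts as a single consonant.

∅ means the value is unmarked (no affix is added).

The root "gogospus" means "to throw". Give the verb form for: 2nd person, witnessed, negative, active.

khgogospusruv

Attach evidentiality witnessed -ri → gogospusri.
polarity = negative: zero marking, form stays gogospusri.
Attach person 2nd person kh- → khgogospusri.
Attach voice active -v (after vowel 'i') → khgogospusriv.
Apply vowel harmony: khgogospusriv → khgogospusruv.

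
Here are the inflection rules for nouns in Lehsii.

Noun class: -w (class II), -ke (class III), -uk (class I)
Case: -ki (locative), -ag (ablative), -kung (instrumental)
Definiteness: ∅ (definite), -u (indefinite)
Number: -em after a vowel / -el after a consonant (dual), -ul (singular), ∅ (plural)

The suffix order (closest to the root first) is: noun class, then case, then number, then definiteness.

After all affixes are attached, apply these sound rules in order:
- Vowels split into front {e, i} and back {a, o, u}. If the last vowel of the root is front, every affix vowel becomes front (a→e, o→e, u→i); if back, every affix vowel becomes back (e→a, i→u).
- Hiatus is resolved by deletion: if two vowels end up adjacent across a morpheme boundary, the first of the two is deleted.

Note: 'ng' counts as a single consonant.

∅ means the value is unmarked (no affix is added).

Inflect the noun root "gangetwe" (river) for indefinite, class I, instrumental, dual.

gangetwikkingeli

Attach noun class class I -uk → gangetweuk.
Attach case instrumental -kung → gangetweukkung.
Attach number dual -el (after consonant 'ng') → gangetweukkungel.
Attach definiteness indefinite -u → gangetweukkungelu.
Apply vowel harmony: gangetweukkungelu → gangetweikkingeli.
Apply vowel deletion: gangetweikkingeli → gangetwikkingeli.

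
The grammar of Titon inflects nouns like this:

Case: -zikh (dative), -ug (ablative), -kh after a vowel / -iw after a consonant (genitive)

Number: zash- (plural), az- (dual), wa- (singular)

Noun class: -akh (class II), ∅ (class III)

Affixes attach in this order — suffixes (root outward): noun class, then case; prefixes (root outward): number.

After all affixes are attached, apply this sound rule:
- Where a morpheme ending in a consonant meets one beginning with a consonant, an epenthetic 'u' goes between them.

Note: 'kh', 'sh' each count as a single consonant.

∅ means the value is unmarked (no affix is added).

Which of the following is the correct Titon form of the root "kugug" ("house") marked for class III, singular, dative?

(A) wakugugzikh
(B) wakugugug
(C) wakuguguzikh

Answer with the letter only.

C

Attach number singular wa- → wakugug.
noun class = class III: zero marking, form stays wakugug.
Attach case dative -zikh → wakugugzikh.
Apply epenthesis: wakugugzikh → wakuguguzikh.
So the correct form is wakuguguzikh, option (C).
(A) wakugugzikh is wrong: it fails to apply the sound rule(s).
(B) wakugugug is wrong: it uses ablative instead of dative for case.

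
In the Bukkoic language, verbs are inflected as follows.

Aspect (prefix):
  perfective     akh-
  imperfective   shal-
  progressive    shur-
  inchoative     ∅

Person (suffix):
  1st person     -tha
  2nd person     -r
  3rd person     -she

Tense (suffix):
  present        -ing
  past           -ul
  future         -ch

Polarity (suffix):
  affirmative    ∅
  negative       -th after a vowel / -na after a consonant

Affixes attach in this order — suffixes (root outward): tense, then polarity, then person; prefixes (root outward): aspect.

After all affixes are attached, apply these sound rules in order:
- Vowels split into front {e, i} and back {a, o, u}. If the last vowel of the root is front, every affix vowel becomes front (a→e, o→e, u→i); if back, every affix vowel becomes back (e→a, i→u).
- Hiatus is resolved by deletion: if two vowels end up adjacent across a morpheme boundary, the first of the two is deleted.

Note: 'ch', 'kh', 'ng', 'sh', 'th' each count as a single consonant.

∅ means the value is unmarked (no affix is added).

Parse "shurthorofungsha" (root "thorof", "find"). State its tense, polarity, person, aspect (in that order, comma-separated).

Segment: shur-thorof-ing-she.
tense: -ing → present.
polarity: ∅ → affirmative.
person: -she → 3rd person.
aspect: shur- → progressive.

present, affirmative, 3rd person, progressive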